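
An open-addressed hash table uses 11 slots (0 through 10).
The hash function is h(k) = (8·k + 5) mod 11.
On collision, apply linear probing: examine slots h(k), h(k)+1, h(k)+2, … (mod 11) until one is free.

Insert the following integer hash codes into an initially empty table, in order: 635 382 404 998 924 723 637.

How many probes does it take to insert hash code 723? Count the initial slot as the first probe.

Insert 635: h=3, slot 3 empty -> index 3.
Insert 382: h=3, slot 3 occupied -> index 4.
Insert 404: h=3, slots 3,4 occupied -> index 5.
Insert 998: h=3, slots 3,4,5 occupied -> index 6.
Insert 924: h=5, slots 5,6 occupied -> index 7.
Insert 723: h=3, slots 3,4,5,6,7 occupied -> index 8.
Insert 637: h=8, slot 8 occupied -> index 9.
Table: [-, -, -, 635, 382, 404, 998, 924, 723, 637, -]

6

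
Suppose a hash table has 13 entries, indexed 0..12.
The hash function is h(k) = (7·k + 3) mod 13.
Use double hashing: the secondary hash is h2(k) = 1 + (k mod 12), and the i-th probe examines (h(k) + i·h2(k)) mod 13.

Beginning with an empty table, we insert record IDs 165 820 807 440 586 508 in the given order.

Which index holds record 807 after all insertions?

5

165: h=1 -> slot 1
820: h=10 -> slot 10
807: h=10, h2=4, probe 10,1,5 -> slot 5
440: h=2 -> slot 2
586: h=10, h2=11, probe 10,8 -> slot 8
508: h=10, h2=5, probe 10,2,7 -> slot 7
Table: [∅, 165, 440, ∅, ∅, 807, ∅, 508, 586, ∅, 820, ∅, ∅]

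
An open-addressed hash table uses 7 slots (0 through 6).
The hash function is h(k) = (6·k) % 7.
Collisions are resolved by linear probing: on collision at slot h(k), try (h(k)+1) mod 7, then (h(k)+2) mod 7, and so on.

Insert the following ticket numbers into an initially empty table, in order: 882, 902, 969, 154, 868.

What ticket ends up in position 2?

Insert 882: h=0, slot 0 empty → index 0.
Insert 902: h=1, slot 1 empty → index 1.
Insert 969: h=4, slot 4 empty → index 4.
Insert 154: h=0, slots 0,1 occupied → index 2.
Insert 868: h=0, slots 0,1,2 occupied → index 3.
Table: [882, 902, 154, 868, 969, _, _]

154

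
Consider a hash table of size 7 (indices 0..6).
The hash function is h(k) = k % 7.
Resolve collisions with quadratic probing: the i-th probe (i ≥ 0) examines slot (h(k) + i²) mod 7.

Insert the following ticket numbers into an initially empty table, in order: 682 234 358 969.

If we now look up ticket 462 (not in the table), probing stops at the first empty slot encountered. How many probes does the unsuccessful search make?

682 hashes to 3; slot 3 is free → place at 3.
234 hashes to 3; 3 taken → place at 4.
358 hashes to 1; slot 1 is free → place at 1.
969 hashes to 3; 3,4 taken → place at 0.
Table: [969, 358, —, 682, 234, —, —]
Lookup 462: h=0, probe 0,1,4,2 → slot 2 empty, not found.

4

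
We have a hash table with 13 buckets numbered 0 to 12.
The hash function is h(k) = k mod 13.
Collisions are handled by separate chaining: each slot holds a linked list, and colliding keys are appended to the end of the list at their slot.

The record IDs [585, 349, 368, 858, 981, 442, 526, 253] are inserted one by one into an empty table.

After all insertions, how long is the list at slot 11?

1

Insert 585: h=0, bucket 0 empty -> new chain.
Insert 349: h=11, bucket 11 empty -> new chain.
Insert 368: h=4, bucket 4 empty -> new chain.
Insert 858: h=0, bucket 0 nonempty -> append to chain.
Insert 981: h=6, bucket 6 empty -> new chain.
Insert 442: h=0, bucket 0 nonempty -> append to chain.
Insert 526: h=6, bucket 6 nonempty -> append to chain.
Insert 253: h=6, bucket 6 nonempty -> append to chain.
Final buckets:
0: 585 -> 858 -> 442
1: ∅
2: ∅
3: ∅
4: 368
5: ∅
6: 981 -> 526 -> 253
7: ∅
8: ∅
9: ∅
10: ∅
11: 349
12: ∅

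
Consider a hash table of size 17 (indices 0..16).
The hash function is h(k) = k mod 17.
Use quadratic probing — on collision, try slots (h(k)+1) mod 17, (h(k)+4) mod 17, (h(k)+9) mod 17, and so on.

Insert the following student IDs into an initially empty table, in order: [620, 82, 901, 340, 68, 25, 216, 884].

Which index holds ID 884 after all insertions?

16

620: h=8 => slot 8
82: h=14 => slot 14
901: h=0 => slot 0
340: h=0, probe 0,1 => slot 1
68: h=0, probe 0,1,4 => slot 4
25: h=8, probe 8,9 => slot 9
216: h=12 => slot 12
884: h=0, probe 0,1,4,9,16 => slot 16
Table: [901, 340, ., ., 68, ., ., ., 620, 25, ., ., 216, ., 82, ., 884]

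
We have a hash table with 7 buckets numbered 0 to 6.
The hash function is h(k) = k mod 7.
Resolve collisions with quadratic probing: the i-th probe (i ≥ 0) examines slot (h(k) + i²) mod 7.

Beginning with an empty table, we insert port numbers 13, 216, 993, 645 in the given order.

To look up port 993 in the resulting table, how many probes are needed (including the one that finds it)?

3

13: h=6 => slot 6
216: h=6, probe 6,0 => slot 0
993: h=6, probe 6,0,3 => slot 3
645: h=1 => slot 1
Table: [216, 645, ∅, 993, ∅, ∅, 13]
Lookup 993: h=6, probe 6,0,3 → found at 3.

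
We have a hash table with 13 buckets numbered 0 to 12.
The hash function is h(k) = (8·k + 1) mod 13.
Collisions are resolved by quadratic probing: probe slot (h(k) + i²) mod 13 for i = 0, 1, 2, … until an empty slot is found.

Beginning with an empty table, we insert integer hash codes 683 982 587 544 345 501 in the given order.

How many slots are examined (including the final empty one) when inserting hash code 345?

683: h=5 → slot 5
982: h=5, probe 5,6 → slot 6
587: h=4 → slot 4
544: h=11 → slot 11
345: h=5, probe 5,6,9 → slot 9
501: h=5, probe 5,6,9,1 → slot 1
Table: [_, 501, _, _, 587, 683, 982, _, _, 345, _, 544, _]

3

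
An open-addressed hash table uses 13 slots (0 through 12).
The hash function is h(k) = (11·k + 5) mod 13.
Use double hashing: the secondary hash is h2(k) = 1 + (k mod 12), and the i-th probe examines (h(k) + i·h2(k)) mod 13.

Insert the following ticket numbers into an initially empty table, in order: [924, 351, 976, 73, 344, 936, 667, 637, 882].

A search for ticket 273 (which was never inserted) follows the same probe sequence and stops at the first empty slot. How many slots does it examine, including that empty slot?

924: h=3 -> slot 3
351: h=5 -> slot 5
976: h=3, h2=5, probe 3,8 -> slot 8
73: h=2 -> slot 2
344: h=6 -> slot 6
936: h=5, h2=1, probe 5,6,7 -> slot 7
667: h=10 -> slot 10
637: h=5, h2=2, probe 5,7,9 -> slot 9
882: h=9, h2=7, probe 9,3,10,4 -> slot 4
Table: [., ., 73, 924, 882, 351, 344, 936, 976, 637, 667, ., .]
Lookup 273: h=5, h2=10, probe 5,2,12 → slot 12 empty, not found.

3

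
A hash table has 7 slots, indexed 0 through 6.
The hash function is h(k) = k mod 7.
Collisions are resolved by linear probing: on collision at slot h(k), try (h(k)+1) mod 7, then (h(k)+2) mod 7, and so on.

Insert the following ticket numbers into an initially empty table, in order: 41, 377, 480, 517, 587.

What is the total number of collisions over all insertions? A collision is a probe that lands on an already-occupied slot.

41: h=6 → slot 6
377: h=6, probe 6,0 → slot 0
480: h=4 → slot 4
517: h=6, probe 6,0,1 → slot 1
587: h=6, probe 6,0,1,2 → slot 2
Table: [377, 517, 587, -, 480, -, 41]

6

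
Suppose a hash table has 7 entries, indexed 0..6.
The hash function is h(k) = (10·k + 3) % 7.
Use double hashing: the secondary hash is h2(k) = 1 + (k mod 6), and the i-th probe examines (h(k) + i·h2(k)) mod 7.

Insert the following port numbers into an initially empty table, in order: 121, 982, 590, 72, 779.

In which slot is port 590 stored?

5

121 hashes to 2; slot 2 is free -> place at 2.
982 hashes to 2, h2=5; 2 taken -> place at 0.
590 hashes to 2, h2=3; 2 taken -> place at 5.
72 hashes to 2, h2=1; 2 taken -> place at 3.
779 hashes to 2, h2=6; 2 taken -> place at 1.
Table: [982, 779, 121, 72, ., 590, .]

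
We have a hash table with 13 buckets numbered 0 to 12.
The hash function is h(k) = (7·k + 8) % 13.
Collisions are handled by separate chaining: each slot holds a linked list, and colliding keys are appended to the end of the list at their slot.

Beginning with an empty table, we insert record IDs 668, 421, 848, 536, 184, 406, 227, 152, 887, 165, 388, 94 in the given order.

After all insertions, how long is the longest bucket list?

5

668 -> bucket 4
421 -> bucket 4 (collision)
848 -> bucket 3
536 -> bucket 3 (collision)
184 -> bucket 9
406 -> bucket 3 (collision)
227 -> bucket 11
152 -> bucket 6
887 -> bucket 3 (collision)
165 -> bucket 6 (collision)
388 -> bucket 7
94 -> bucket 3 (collision)
Final buckets:
0: .
1: .
2: .
3: 848 -> 536 -> 406 -> 887 -> 94
4: 668 -> 421
5: .
6: 152 -> 165
7: 388
8: .
9: 184
10: .
11: 227
12: .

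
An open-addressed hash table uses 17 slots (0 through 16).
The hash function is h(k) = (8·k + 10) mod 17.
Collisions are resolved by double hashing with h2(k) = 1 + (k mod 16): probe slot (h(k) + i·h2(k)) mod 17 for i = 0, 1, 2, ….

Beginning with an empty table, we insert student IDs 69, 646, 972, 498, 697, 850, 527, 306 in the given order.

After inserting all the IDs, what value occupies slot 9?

527

69: h=1 → slot 1
646: h=10 → slot 10
972: h=0 → slot 0
498: h=16 → slot 16
697: h=10, h2=10, probe 10,3 → slot 3
850: h=10, h2=3, probe 10,13 → slot 13
527: h=10, h2=16, probe 10,9 → slot 9
306: h=10, h2=3, probe 10,13,16,2 → slot 2
Table: [972, 69, 306, 697, ., ., ., ., ., 527, 646, ., ., 850, ., ., 498]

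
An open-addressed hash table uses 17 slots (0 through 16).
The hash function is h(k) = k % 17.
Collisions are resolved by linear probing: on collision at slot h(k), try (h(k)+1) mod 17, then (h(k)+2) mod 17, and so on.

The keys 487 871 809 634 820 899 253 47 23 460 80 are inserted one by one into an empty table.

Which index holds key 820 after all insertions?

6

487: h=11 -> slot 11
871: h=4 -> slot 4
809: h=10 -> slot 10
634: h=5 -> slot 5
820: h=4, probe 4,5,6 -> slot 6
899: h=15 -> slot 15
253: h=15, probe 15,16 -> slot 16
47: h=13 -> slot 13
23: h=6, probe 6,7 -> slot 7
460: h=1 -> slot 1
80: h=12 -> slot 12
Table: [-, 460, -, -, 871, 634, 820, 23, -, -, 809, 487, 80, 47, -, 899, 253]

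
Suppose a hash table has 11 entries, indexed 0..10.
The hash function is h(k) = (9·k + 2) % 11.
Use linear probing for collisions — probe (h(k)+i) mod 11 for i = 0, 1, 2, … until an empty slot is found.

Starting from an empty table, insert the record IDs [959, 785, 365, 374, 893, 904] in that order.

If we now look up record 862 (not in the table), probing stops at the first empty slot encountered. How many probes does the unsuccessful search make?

2

959: h=9 → slot 9
785: h=5 → slot 5
365: h=9, probe 9,10 → slot 10
374: h=2 → slot 2
893: h=9, probe 9,10,0 → slot 0
904: h=9, probe 9,10,0,1 → slot 1
Table: [893, 904, 374, -, -, 785, -, -, -, 959, 365]
Lookup 862: h=5, probe 5,6 → slot 6 empty, not found.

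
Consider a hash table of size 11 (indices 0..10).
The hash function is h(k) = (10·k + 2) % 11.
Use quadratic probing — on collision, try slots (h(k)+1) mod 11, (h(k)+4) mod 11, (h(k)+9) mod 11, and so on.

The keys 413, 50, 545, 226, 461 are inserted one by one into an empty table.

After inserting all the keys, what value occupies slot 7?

Insert 413: h=7, slot 7 empty -> index 7.
Insert 50: h=7, slot 7 occupied -> index 8.
Insert 545: h=7, slots 7,8 occupied -> index 0.
Insert 226: h=7, slots 7,8,0 occupied -> index 5.
Insert 461: h=3, slot 3 empty -> index 3.
Table: [545, ∅, ∅, 461, ∅, 226, ∅, 413, 50, ∅, ∅]

413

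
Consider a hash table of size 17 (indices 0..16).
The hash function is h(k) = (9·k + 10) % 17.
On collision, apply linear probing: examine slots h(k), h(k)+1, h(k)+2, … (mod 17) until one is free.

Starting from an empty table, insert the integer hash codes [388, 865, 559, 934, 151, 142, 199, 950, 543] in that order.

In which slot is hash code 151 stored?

388: h=0 -> slot 0
865: h=9 -> slot 9
559: h=9, probe 9,10 -> slot 10
934: h=1 -> slot 1
151: h=9, probe 9,10,11 -> slot 11
142: h=13 -> slot 13
199: h=16 -> slot 16
950: h=9, probe 9,10,11,12 -> slot 12
543: h=1, probe 1,2 -> slot 2
Table: [388, 934, 543, ∅, ∅, ∅, ∅, ∅, ∅, 865, 559, 151, 950, 142, ∅, ∅, 199]

11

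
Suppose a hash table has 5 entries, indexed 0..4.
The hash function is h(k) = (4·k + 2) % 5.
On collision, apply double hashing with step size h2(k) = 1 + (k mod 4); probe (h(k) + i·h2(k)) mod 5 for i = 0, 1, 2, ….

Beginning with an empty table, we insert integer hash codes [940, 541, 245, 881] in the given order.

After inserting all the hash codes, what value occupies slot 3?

Insert 940: h=2, slot 2 empty -> index 2.
Insert 541: h=1, slot 1 empty -> index 1.
Insert 245: h=2, h2=2, slot 2 occupied -> index 4.
Insert 881: h=1, h2=2, slot 1 occupied -> index 3.
Table: [., 541, 940, 881, 245]

881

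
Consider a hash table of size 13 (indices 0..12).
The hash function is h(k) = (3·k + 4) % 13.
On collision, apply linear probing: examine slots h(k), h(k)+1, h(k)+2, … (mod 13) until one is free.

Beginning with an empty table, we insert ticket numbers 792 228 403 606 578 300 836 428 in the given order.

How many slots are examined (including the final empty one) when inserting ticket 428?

792 hashes to 1; slot 1 is free -> place at 1.
228 hashes to 12; slot 12 is free -> place at 12.
403 hashes to 4; slot 4 is free -> place at 4.
606 hashes to 2; slot 2 is free -> place at 2.
578 hashes to 9; slot 9 is free -> place at 9.
300 hashes to 7; slot 7 is free -> place at 7.
836 hashes to 3; slot 3 is free -> place at 3.
428 hashes to 1; 1,2,3,4 taken -> place at 5.
Table: [—, 792, 606, 836, 403, 428, —, 300, —, 578, —, —, 228]

5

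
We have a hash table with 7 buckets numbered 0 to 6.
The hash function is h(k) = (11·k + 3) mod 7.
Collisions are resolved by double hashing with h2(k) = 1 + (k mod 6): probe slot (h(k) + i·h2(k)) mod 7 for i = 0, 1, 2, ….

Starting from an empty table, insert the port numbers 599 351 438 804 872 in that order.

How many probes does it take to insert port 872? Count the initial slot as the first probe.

3

599: h=5 → slot 5
351: h=0 → slot 0
438: h=5, h2=1, probe 5,6 → slot 6
804: h=6, h2=1, probe 6,0,1 → slot 1
872: h=5, h2=3, probe 5,1,4 → slot 4
Table: [351, 804, ∅, ∅, 872, 599, 438]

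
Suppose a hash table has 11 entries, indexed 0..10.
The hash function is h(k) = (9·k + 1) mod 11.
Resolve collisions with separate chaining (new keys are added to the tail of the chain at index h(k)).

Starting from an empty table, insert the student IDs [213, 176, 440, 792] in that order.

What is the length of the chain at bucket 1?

213 → bucket 4
176 → bucket 1
440 → bucket 1 (collision)
792 → bucket 1 (collision)
Final buckets:
0: ∅
1: 176 -> 440 -> 792
2: ∅
3: ∅
4: 213
5: ∅
6: ∅
7: ∅
8: ∅
9: ∅
10: ∅

3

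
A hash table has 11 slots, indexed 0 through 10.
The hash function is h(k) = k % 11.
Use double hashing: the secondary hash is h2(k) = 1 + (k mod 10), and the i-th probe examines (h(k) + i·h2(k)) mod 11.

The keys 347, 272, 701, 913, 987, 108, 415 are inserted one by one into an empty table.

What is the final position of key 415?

347: h=6 → slot 6
272: h=8 → slot 8
701: h=8, h2=2, probe 8,10 → slot 10
913: h=0 → slot 0
987: h=8, h2=8, probe 8,5 → slot 5
108: h=9 → slot 9
415: h=8, h2=6, probe 8,3 → slot 3
Table: [913, ∅, ∅, 415, ∅, 987, 347, ∅, 272, 108, 701]

3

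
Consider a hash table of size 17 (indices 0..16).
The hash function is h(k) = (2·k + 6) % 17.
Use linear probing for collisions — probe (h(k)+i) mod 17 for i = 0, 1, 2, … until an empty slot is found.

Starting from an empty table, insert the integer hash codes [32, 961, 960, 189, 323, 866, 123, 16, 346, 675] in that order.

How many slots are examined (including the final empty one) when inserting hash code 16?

5

32: h=2 => slot 2
961: h=7 => slot 7
960: h=5 => slot 5
189: h=10 => slot 10
323: h=6 => slot 6
866: h=4 => slot 4
123: h=14 => slot 14
16: h=4, probe 4,5,6,7,8 => slot 8
346: h=1 => slot 1
675: h=13 => slot 13
Table: [—, 346, 32, —, 866, 960, 323, 961, 16, —, 189, —, —, 675, 123, —, —]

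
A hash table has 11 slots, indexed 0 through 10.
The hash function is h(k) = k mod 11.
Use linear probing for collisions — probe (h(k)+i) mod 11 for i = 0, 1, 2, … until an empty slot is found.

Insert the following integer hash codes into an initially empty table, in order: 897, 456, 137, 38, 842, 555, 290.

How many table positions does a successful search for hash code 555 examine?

6

897: h=6 → slot 6
456: h=5 → slot 5
137: h=5, probe 5,6,7 → slot 7
38: h=5, probe 5,6,7,8 → slot 8
842: h=6, probe 6,7,8,9 → slot 9
555: h=5, probe 5,6,7,8,9,10 → slot 10
290: h=4 → slot 4
Table: [-, -, -, -, 290, 456, 897, 137, 38, 842, 555]
Lookup 555: h=5, probe 5,6,7,8,9,10 → found at 10.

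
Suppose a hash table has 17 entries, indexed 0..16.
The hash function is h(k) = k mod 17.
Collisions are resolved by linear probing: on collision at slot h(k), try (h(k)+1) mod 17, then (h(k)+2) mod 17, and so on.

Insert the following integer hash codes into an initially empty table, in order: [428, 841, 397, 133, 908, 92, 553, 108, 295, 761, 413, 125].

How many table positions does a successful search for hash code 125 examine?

Insert 428: h=3, slot 3 empty -> index 3.
Insert 841: h=8, slot 8 empty -> index 8.
Insert 397: h=6, slot 6 empty -> index 6.
Insert 133: h=14, slot 14 empty -> index 14.
Insert 908: h=7, slot 7 empty -> index 7.
Insert 92: h=7, slots 7,8 occupied -> index 9.
Insert 553: h=9, slot 9 occupied -> index 10.
Insert 108: h=6, slots 6,7,8,9,10 occupied -> index 11.
Insert 295: h=6, slots 6,7,8,9,10,11 occupied -> index 12.
Insert 761: h=13, slot 13 empty -> index 13.
Insert 413: h=5, slot 5 empty -> index 5.
Insert 125: h=6, slots 6,7,8,9,10,11,12,13,14 occupied -> index 15.
Table: [_, _, _, 428, _, 413, 397, 908, 841, 92, 553, 108, 295, 761, 133, 125, _]
Lookup 125: h=6, probe 6,7,8,9,10,11,12,13,14,15 → found at 15.

10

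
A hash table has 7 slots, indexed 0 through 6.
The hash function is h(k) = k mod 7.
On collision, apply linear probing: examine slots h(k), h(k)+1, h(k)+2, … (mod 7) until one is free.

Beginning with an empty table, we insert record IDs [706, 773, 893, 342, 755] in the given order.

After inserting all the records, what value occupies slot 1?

Insert 706: h=6, slot 6 empty -> index 6.
Insert 773: h=3, slot 3 empty -> index 3.
Insert 893: h=4, slot 4 empty -> index 4.
Insert 342: h=6, slot 6 occupied -> index 0.
Insert 755: h=6, slots 6,0 occupied -> index 1.
Table: [342, 755, -, 773, 893, -, 706]

755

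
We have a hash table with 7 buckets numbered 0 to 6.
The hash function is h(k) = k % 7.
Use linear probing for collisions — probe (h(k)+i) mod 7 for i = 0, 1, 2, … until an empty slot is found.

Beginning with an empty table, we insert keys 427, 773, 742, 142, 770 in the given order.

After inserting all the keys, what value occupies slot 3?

427 hashes to 0; slot 0 is free → place at 0.
773 hashes to 3; slot 3 is free → place at 3.
742 hashes to 0; 0 taken → place at 1.
142 hashes to 2; slot 2 is free → place at 2.
770 hashes to 0; 0,1,2,3 taken → place at 4.
Table: [427, 742, 142, 773, 770, -, -]

773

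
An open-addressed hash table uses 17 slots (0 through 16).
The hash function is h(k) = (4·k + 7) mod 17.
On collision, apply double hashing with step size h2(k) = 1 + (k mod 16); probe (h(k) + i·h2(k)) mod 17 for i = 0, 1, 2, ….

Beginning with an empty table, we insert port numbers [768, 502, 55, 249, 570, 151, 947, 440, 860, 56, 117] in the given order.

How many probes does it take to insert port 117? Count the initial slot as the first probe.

2

Insert 768: h=2, slot 2 empty => index 2.
Insert 502: h=9, slot 9 empty => index 9.
Insert 55: h=6, slot 6 empty => index 6.
Insert 249: h=0, slot 0 empty => index 0.
Insert 570: h=9, h2=11, slot 9 occupied => index 3.
Insert 151: h=16, slot 16 empty => index 16.
Insert 947: h=4, slot 4 empty => index 4.
Insert 440: h=16, h2=9, slot 16 occupied => index 8.
Insert 860: h=13, slot 13 empty => index 13.
Insert 56: h=10, slot 10 empty => index 10.
Insert 117: h=16, h2=6, slot 16 occupied => index 5.
Table: [249, —, 768, 570, 947, 117, 55, —, 440, 502, 56, —, —, 860, —, —, 151]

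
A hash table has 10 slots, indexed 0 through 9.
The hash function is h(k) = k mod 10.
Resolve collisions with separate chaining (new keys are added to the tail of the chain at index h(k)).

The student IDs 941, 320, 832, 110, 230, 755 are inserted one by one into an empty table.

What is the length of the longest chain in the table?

941 → bucket 1
320 → bucket 0
832 → bucket 2
110 → bucket 0 (collision)
230 → bucket 0 (collision)
755 → bucket 5
Final buckets:
0: 320 -> 110 -> 230
1: 941
2: 832
3: .
4: .
5: 755
6: .
7: .
8: .
9: .

3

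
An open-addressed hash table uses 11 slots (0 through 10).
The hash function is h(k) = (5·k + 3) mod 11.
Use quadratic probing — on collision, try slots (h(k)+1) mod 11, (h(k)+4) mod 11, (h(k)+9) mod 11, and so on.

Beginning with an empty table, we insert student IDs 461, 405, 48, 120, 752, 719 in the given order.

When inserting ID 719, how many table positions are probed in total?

3

461 hashes to 9; slot 9 is free => place at 9.
405 hashes to 4; slot 4 is free => place at 4.
48 hashes to 1; slot 1 is free => place at 1.
120 hashes to 9; 9 taken => place at 10.
752 hashes to 1; 1 taken => place at 2.
719 hashes to 1; 1,2 taken => place at 5.
Table: [_, 48, 752, _, 405, 719, _, _, _, 461, 120]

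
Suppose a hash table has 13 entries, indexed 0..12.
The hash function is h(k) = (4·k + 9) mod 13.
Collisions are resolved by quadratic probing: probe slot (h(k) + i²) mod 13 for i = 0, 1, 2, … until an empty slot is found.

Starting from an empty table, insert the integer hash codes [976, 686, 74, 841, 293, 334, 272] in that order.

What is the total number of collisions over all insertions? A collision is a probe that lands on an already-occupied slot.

4

Insert 976: h=0, slot 0 empty -> index 0.
Insert 686: h=10, slot 10 empty -> index 10.
Insert 74: h=6, slot 6 empty -> index 6.
Insert 841: h=6, slot 6 occupied -> index 7.
Insert 293: h=11, slot 11 empty -> index 11.
Insert 334: h=6, slots 6,7,10 occupied -> index 2.
Insert 272: h=5, slot 5 empty -> index 5.
Table: [976, -, 334, -, -, 272, 74, 841, -, -, 686, 293, -]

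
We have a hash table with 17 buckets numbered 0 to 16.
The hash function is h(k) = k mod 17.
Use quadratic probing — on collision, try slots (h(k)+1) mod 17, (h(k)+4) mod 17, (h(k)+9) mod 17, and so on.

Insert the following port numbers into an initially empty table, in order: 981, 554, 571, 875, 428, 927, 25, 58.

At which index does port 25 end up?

981 hashes to 12; slot 12 is free → place at 12.
554 hashes to 10; slot 10 is free → place at 10.
571 hashes to 10; 10 taken → place at 11.
875 hashes to 8; slot 8 is free → place at 8.
428 hashes to 3; slot 3 is free → place at 3.
927 hashes to 9; slot 9 is free → place at 9.
25 hashes to 8; 8,9,12 taken → place at 0.
58 hashes to 7; slot 7 is free → place at 7.
Table: [25, _, _, 428, _, _, _, 58, 875, 927, 554, 571, 981, _, _, _, _]

0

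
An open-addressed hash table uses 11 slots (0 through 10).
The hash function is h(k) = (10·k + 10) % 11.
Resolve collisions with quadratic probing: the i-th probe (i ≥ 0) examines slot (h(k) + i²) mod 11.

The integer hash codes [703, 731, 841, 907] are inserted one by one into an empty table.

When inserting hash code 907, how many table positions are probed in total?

3

Insert 703: h=0, slot 0 empty → index 0.
Insert 731: h=5, slot 5 empty → index 5.
Insert 841: h=5, slot 5 occupied → index 6.
Insert 907: h=5, slots 5,6 occupied → index 9.
Table: [703, _, _, _, _, 731, 841, _, _, 907, _]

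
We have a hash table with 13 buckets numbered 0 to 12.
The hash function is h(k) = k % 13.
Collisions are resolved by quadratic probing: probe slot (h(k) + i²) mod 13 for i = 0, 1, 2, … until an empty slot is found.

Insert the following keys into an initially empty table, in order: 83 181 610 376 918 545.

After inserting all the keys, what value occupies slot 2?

545

83: h=5 → slot 5
181: h=12 → slot 12
610: h=12, probe 12,0 → slot 0
376: h=12, probe 12,0,3 → slot 3
918: h=8 → slot 8
545: h=12, probe 12,0,3,8,2 → slot 2
Table: [610, -, 545, 376, -, 83, -, -, 918, -, -, -, 181]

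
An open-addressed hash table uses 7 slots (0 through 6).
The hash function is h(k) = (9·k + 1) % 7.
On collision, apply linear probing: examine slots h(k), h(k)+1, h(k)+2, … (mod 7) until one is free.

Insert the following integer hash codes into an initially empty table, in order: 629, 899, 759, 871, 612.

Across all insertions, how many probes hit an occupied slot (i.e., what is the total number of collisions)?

6

Insert 629: h=6, slot 6 empty => index 6.
Insert 899: h=0, slot 0 empty => index 0.
Insert 759: h=0, slot 0 occupied => index 1.
Insert 871: h=0, slots 0,1 occupied => index 2.
Insert 612: h=0, slots 0,1,2 occupied => index 3.
Table: [899, 759, 871, 612, ., ., 629]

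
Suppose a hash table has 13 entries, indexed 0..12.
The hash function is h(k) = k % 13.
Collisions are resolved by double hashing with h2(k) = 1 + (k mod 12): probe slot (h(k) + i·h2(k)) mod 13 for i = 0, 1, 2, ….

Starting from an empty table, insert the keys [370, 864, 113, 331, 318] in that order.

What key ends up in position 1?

Insert 370: h=6, slot 6 empty => index 6.
Insert 864: h=6, h2=1, slot 6 occupied => index 7.
Insert 113: h=9, slot 9 empty => index 9.
Insert 331: h=6, h2=8, slot 6 occupied => index 1.
Insert 318: h=6, h2=7, slot 6 occupied => index 0.
Table: [318, 331, —, —, —, —, 370, 864, —, 113, —, —, —]

331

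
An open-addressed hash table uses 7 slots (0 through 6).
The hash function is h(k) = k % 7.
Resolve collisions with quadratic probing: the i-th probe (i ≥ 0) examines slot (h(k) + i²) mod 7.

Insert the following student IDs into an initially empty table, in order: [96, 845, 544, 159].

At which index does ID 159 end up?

0

96: h=5 -> slot 5
845: h=5, probe 5,6 -> slot 6
544: h=5, probe 5,6,2 -> slot 2
159: h=5, probe 5,6,2,0 -> slot 0
Table: [159, -, 544, -, -, 96, 845]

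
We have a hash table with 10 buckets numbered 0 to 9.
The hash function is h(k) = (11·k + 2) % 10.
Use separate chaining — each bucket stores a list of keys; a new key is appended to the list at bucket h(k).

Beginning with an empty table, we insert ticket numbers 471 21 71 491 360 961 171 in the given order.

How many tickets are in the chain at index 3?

Insert 471: h=3, bucket 3 empty -> new chain.
Insert 21: h=3, bucket 3 nonempty -> append to chain.
Insert 71: h=3, bucket 3 nonempty -> append to chain.
Insert 491: h=3, bucket 3 nonempty -> append to chain.
Insert 360: h=2, bucket 2 empty -> new chain.
Insert 961: h=3, bucket 3 nonempty -> append to chain.
Insert 171: h=3, bucket 3 nonempty -> append to chain.
Final buckets:
0: -
1: -
2: 360
3: 471 -> 21 -> 71 -> 491 -> 961 -> 171
4: -
5: -
6: -
7: -
8: -
9: -

6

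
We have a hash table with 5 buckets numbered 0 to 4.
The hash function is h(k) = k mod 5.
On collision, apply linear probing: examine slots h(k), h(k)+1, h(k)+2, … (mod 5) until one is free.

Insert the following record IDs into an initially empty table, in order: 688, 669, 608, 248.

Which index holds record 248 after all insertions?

1

688: h=3 => slot 3
669: h=4 => slot 4
608: h=3, probe 3,4,0 => slot 0
248: h=3, probe 3,4,0,1 => slot 1
Table: [608, 248, _, 688, 669]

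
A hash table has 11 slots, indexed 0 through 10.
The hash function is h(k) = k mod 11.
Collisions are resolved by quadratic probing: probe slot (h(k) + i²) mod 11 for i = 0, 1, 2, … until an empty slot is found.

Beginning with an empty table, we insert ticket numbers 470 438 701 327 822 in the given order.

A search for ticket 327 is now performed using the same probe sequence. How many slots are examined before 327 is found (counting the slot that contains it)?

4

Insert 470: h=8, slot 8 empty -> index 8.
Insert 438: h=9, slot 9 empty -> index 9.
Insert 701: h=8, slots 8,9 occupied -> index 1.
Insert 327: h=8, slots 8,9,1 occupied -> index 6.
Insert 822: h=8, slots 8,9,1,6 occupied -> index 2.
Table: [_, 701, 822, _, _, _, 327, _, 470, 438, _]
Lookup 327: h=8, probe 8,9,1,6 → found at 6.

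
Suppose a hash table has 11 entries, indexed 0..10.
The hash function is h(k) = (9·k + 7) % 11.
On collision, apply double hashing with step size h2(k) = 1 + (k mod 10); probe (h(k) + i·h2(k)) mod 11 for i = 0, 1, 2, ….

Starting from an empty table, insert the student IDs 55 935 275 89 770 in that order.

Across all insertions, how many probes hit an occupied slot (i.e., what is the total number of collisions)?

55 hashes to 7; slot 7 is free => place at 7.
935 hashes to 7, h2=6; 7 taken => place at 2.
275 hashes to 7, h2=6; 7,2 taken => place at 8.
89 hashes to 5; slot 5 is free => place at 5.
770 hashes to 7, h2=1; 7,8 taken => place at 9.
Table: [—, —, 935, —, —, 89, —, 55, 275, 770, —]

5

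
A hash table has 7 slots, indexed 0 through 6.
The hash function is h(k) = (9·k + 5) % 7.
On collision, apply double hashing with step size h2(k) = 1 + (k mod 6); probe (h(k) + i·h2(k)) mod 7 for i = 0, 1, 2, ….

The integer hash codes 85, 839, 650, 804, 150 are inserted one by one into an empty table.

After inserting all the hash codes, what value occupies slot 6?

85 hashes to 0; slot 0 is free -> place at 0.
839 hashes to 3; slot 3 is free -> place at 3.
650 hashes to 3, h2=3; 3 taken -> place at 6.
804 hashes to 3, h2=1; 3 taken -> place at 4.
150 hashes to 4, h2=1; 4 taken -> place at 5.
Table: [85, -, -, 839, 804, 150, 650]

650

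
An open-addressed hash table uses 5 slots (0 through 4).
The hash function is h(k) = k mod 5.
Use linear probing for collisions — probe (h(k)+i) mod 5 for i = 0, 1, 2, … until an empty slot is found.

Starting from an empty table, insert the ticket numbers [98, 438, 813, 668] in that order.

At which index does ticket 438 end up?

98 hashes to 3; slot 3 is free → place at 3.
438 hashes to 3; 3 taken → place at 4.
813 hashes to 3; 3,4 taken → place at 0.
668 hashes to 3; 3,4,0 taken → place at 1.
Table: [813, 668, ., 98, 438]

4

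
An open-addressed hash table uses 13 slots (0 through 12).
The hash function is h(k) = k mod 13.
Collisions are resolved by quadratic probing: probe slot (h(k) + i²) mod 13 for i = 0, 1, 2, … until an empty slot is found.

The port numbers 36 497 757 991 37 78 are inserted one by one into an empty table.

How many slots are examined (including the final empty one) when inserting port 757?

36 hashes to 10; slot 10 is free -> place at 10.
497 hashes to 3; slot 3 is free -> place at 3.
757 hashes to 3; 3 taken -> place at 4.
991 hashes to 3; 3,4 taken -> place at 7.
37 hashes to 11; slot 11 is free -> place at 11.
78 hashes to 0; slot 0 is free -> place at 0.
Table: [78, _, _, 497, 757, _, _, 991, _, _, 36, 37, _]

2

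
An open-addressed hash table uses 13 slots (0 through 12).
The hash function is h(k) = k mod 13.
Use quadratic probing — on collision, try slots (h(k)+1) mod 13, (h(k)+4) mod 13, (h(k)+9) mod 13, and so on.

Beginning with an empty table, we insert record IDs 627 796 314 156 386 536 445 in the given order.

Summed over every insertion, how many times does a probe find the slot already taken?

Insert 627: h=3, slot 3 empty -> index 3.
Insert 796: h=3, slot 3 occupied -> index 4.
Insert 314: h=2, slot 2 empty -> index 2.
Insert 156: h=0, slot 0 empty -> index 0.
Insert 386: h=9, slot 9 empty -> index 9.
Insert 536: h=3, slots 3,4 occupied -> index 7.
Insert 445: h=3, slots 3,4,7 occupied -> index 12.
Table: [156, -, 314, 627, 796, -, -, 536, -, 386, -, -, 445]

6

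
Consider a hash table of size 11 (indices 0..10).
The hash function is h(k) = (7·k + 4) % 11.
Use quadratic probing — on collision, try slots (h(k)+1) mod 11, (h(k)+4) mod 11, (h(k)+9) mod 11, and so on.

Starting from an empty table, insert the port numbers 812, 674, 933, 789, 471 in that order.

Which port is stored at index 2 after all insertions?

812 hashes to 1; slot 1 is free -> place at 1.
674 hashes to 3; slot 3 is free -> place at 3.
933 hashes to 1; 1 taken -> place at 2.
789 hashes to 5; slot 5 is free -> place at 5.
471 hashes to 1; 1,2,5 taken -> place at 10.
Table: [—, 812, 933, 674, —, 789, —, —, —, —, 471]

933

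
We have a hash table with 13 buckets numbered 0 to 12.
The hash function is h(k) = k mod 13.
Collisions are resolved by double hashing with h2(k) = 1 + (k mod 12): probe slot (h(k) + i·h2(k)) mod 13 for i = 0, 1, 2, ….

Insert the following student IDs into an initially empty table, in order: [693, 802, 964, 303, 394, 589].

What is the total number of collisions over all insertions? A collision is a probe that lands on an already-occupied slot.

4

693: h=4 -> slot 4
802: h=9 -> slot 9
964: h=2 -> slot 2
303: h=4, h2=4, probe 4,8 -> slot 8
394: h=4, h2=11, probe 4,2,0 -> slot 0
589: h=4, h2=2, probe 4,6 -> slot 6
Table: [394, ∅, 964, ∅, 693, ∅, 589, ∅, 303, 802, ∅, ∅, ∅]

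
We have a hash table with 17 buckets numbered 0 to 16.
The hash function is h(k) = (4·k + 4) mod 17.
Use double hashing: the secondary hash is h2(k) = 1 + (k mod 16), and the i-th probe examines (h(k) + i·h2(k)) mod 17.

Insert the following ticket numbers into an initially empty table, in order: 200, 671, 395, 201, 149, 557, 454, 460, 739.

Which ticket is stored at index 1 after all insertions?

454

Insert 200: h=5, slot 5 empty -> index 5.
Insert 671: h=2, slot 2 empty -> index 2.
Insert 395: h=3, slot 3 empty -> index 3.
Insert 201: h=9, slot 9 empty -> index 9.
Insert 149: h=5, h2=6, slot 5 occupied -> index 11.
Insert 557: h=5, h2=14, slots 5,2 occupied -> index 16.
Insert 454: h=1, slot 1 empty -> index 1.
Insert 460: h=8, slot 8 empty -> index 8.
Insert 739: h=2, h2=4, slot 2 occupied -> index 6.
Table: [-, 454, 671, 395, -, 200, 739, -, 460, 201, -, 149, -, -, -, -, 557]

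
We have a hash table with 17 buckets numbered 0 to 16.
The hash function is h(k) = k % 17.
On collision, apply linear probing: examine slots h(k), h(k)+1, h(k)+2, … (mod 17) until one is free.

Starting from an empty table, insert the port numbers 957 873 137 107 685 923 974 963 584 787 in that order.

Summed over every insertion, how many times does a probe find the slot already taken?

957 hashes to 5; slot 5 is free → place at 5.
873 hashes to 6; slot 6 is free → place at 6.
137 hashes to 1; slot 1 is free → place at 1.
107 hashes to 5; 5,6 taken → place at 7.
685 hashes to 5; 5,6,7 taken → place at 8.
923 hashes to 5; 5,6,7,8 taken → place at 9.
974 hashes to 5; 5,6,7,8,9 taken → place at 10.
963 hashes to 11; slot 11 is free → place at 11.
584 hashes to 6; 6,7,8,9,10,11 taken → place at 12.
787 hashes to 5; 5,6,7,8,9,10,11,12 taken → place at 13.
Table: [—, 137, —, —, —, 957, 873, 107, 685, 923, 974, 963, 584, 787, —, —, —]

28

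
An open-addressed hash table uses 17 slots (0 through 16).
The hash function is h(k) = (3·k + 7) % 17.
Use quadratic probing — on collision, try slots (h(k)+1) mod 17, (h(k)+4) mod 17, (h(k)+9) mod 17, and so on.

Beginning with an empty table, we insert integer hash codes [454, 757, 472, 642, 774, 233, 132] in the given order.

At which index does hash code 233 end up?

454: h=9 → slot 9
757: h=0 → slot 0
472: h=12 → slot 12
642: h=12, probe 12,13 → slot 13
774: h=0, probe 0,1 → slot 1
233: h=9, probe 9,10 → slot 10
132: h=12, probe 12,13,16 → slot 16
Table: [757, 774, ., ., ., ., ., ., ., 454, 233, ., 472, 642, ., ., 132]

10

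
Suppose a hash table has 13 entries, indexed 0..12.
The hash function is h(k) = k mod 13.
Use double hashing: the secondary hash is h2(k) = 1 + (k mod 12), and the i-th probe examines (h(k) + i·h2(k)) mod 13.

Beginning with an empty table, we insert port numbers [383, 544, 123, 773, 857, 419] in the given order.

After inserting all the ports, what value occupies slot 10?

Insert 383: h=6, slot 6 empty → index 6.
Insert 544: h=11, slot 11 empty → index 11.
Insert 123: h=6, h2=4, slot 6 occupied → index 10.
Insert 773: h=6, h2=6, slot 6 occupied → index 12.
Insert 857: h=12, h2=6, slot 12 occupied → index 5.
Insert 419: h=3, slot 3 empty → index 3.
Table: [—, —, —, 419, —, 857, 383, —, —, —, 123, 544, 773]

123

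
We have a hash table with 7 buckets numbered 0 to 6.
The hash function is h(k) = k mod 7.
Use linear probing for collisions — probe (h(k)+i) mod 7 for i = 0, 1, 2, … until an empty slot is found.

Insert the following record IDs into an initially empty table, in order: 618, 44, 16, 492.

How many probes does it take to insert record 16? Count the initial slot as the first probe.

618: h=2 => slot 2
44: h=2, probe 2,3 => slot 3
16: h=2, probe 2,3,4 => slot 4
492: h=2, probe 2,3,4,5 => slot 5
Table: [∅, ∅, 618, 44, 16, 492, ∅]

3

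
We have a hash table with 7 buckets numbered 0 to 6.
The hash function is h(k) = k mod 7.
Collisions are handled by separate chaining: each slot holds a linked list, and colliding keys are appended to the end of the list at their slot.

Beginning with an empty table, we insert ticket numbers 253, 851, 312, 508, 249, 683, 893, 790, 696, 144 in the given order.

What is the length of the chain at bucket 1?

253 → bucket 1
851 → bucket 4
312 → bucket 4 (collision)
508 → bucket 4 (collision)
249 → bucket 4 (collision)
683 → bucket 4 (collision)
893 → bucket 4 (collision)
790 → bucket 6
696 → bucket 3
144 → bucket 4 (collision)
Final buckets:
0: .
1: 253
2: .
3: 696
4: 851 -> 312 -> 508 -> 249 -> 683 -> 893 -> 144
5: .
6: 790

1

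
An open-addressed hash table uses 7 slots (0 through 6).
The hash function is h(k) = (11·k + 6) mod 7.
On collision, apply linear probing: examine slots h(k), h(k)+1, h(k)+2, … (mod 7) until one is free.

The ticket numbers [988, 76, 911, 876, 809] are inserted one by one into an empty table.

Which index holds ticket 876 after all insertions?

5

Insert 988: h=3, slot 3 empty => index 3.
Insert 76: h=2, slot 2 empty => index 2.
Insert 911: h=3, slot 3 occupied => index 4.
Insert 876: h=3, slots 3,4 occupied => index 5.
Insert 809: h=1, slot 1 empty => index 1.
Table: [., 809, 76, 988, 911, 876, .]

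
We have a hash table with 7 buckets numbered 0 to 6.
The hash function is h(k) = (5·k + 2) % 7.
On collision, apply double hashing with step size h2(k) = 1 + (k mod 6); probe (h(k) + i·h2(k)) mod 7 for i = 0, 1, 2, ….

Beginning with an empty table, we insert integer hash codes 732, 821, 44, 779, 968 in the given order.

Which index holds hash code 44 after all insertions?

4

732: h=1 → slot 1
821: h=5 → slot 5
44: h=5, h2=3, probe 5,1,4 → slot 4
779: h=5, h2=6, probe 5,4,3 → slot 3
968: h=5, h2=3, probe 5,1,4,0 → slot 0
Table: [968, 732, ., 779, 44, 821, .]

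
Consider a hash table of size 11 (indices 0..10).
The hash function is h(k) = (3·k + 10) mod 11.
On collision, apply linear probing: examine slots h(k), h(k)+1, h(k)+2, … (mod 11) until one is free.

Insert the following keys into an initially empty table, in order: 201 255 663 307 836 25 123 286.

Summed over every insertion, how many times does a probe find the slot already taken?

7

201 hashes to 8; slot 8 is free -> place at 8.
255 hashes to 5; slot 5 is free -> place at 5.
663 hashes to 8; 8 taken -> place at 9.
307 hashes to 7; slot 7 is free -> place at 7.
836 hashes to 10; slot 10 is free -> place at 10.
25 hashes to 8; 8,9,10 taken -> place at 0.
123 hashes to 5; 5 taken -> place at 6.
286 hashes to 10; 10,0 taken -> place at 1.
Table: [25, 286, -, -, -, 255, 123, 307, 201, 663, 836]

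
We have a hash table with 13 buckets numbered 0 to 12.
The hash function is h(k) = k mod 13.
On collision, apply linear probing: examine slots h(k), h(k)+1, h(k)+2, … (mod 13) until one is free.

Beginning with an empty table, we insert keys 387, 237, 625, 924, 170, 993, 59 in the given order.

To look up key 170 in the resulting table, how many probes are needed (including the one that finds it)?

4

Insert 387: h=10, slot 10 empty -> index 10.
Insert 237: h=3, slot 3 empty -> index 3.
Insert 625: h=1, slot 1 empty -> index 1.
Insert 924: h=1, slot 1 occupied -> index 2.
Insert 170: h=1, slots 1,2,3 occupied -> index 4.
Insert 993: h=5, slot 5 empty -> index 5.
Insert 59: h=7, slot 7 empty -> index 7.
Table: [-, 625, 924, 237, 170, 993, -, 59, -, -, 387, -, -]
Lookup 170: h=1, probe 1,2,3,4 → found at 4.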